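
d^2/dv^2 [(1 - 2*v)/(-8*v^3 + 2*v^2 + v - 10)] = 2*((2*v - 1)*(-24*v^2 + 4*v + 1)^2 + 2*(-24*v^2 + 4*v - (2*v - 1)*(12*v - 1) + 1)*(8*v^3 - 2*v^2 - v + 10))/(8*v^3 - 2*v^2 - v + 10)^3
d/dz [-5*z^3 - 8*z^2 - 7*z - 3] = -15*z^2 - 16*z - 7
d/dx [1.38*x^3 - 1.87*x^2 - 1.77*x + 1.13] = 4.14*x^2 - 3.74*x - 1.77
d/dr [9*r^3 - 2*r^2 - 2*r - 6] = 27*r^2 - 4*r - 2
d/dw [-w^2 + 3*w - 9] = 3 - 2*w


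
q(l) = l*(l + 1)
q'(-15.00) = -29.00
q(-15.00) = 210.00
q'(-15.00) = -29.00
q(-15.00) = 210.00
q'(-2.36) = -3.72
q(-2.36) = 3.21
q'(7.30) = 15.60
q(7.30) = 60.59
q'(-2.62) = -4.24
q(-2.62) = 4.24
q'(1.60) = 4.20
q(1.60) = 4.16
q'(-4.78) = -8.56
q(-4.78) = 18.07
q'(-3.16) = -5.32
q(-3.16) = 6.83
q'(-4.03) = -7.06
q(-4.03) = 12.21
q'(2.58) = 6.16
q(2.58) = 9.24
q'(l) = 2*l + 1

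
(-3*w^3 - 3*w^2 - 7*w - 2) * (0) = 0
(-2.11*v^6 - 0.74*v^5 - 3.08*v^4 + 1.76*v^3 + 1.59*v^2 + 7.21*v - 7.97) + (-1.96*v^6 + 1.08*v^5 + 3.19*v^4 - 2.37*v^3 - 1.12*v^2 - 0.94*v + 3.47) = -4.07*v^6 + 0.34*v^5 + 0.11*v^4 - 0.61*v^3 + 0.47*v^2 + 6.27*v - 4.5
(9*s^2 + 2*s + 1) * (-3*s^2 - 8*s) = -27*s^4 - 78*s^3 - 19*s^2 - 8*s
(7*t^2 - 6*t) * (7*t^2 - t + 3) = 49*t^4 - 49*t^3 + 27*t^2 - 18*t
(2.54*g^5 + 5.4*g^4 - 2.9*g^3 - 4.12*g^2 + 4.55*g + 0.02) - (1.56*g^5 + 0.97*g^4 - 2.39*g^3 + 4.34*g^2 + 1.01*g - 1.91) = 0.98*g^5 + 4.43*g^4 - 0.51*g^3 - 8.46*g^2 + 3.54*g + 1.93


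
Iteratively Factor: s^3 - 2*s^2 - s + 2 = (s - 1)*(s^2 - s - 2) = (s - 1)*(s + 1)*(s - 2)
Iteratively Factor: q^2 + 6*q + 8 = (q + 4)*(q + 2)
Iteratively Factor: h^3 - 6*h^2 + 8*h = (h - 4)*(h^2 - 2*h) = h*(h - 4)*(h - 2)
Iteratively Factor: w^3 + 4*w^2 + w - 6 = (w + 3)*(w^2 + w - 2) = (w - 1)*(w + 3)*(w + 2)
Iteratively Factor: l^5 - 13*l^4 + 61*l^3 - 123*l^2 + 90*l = (l - 3)*(l^4 - 10*l^3 + 31*l^2 - 30*l) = (l - 3)^2*(l^3 - 7*l^2 + 10*l) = (l - 5)*(l - 3)^2*(l^2 - 2*l) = (l - 5)*(l - 3)^2*(l - 2)*(l)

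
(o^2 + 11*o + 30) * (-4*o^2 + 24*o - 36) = -4*o^4 - 20*o^3 + 108*o^2 + 324*o - 1080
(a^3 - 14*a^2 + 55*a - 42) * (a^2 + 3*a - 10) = a^5 - 11*a^4 + 3*a^3 + 263*a^2 - 676*a + 420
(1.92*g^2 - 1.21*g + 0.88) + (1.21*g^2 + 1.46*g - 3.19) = 3.13*g^2 + 0.25*g - 2.31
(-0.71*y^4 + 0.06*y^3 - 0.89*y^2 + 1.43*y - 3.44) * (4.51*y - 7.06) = -3.2021*y^5 + 5.2832*y^4 - 4.4375*y^3 + 12.7327*y^2 - 25.6102*y + 24.2864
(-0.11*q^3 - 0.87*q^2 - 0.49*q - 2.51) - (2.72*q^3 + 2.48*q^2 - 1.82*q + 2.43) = -2.83*q^3 - 3.35*q^2 + 1.33*q - 4.94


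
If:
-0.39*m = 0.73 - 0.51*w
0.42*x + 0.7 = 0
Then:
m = 1.30769230769231*w - 1.87179487179487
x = -1.67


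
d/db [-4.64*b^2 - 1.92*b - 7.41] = -9.28*b - 1.92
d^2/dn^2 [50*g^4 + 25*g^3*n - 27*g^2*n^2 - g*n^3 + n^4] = -54*g^2 - 6*g*n + 12*n^2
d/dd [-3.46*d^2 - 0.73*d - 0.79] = -6.92*d - 0.73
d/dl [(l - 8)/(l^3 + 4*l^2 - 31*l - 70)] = (l^3 + 4*l^2 - 31*l - (l - 8)*(3*l^2 + 8*l - 31) - 70)/(l^3 + 4*l^2 - 31*l - 70)^2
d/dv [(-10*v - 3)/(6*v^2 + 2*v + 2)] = (30*v^2 + 18*v - 7)/(2*(9*v^4 + 6*v^3 + 7*v^2 + 2*v + 1))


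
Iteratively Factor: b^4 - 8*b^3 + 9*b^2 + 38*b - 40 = (b - 5)*(b^3 - 3*b^2 - 6*b + 8) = (b - 5)*(b - 1)*(b^2 - 2*b - 8) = (b - 5)*(b - 1)*(b + 2)*(b - 4)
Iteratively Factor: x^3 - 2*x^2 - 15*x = (x + 3)*(x^2 - 5*x) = x*(x + 3)*(x - 5)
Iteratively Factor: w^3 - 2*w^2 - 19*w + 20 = (w - 1)*(w^2 - w - 20) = (w - 1)*(w + 4)*(w - 5)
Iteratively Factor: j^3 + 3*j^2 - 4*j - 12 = (j - 2)*(j^2 + 5*j + 6) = (j - 2)*(j + 2)*(j + 3)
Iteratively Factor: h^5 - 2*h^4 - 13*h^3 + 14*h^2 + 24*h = (h + 3)*(h^4 - 5*h^3 + 2*h^2 + 8*h) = (h - 2)*(h + 3)*(h^3 - 3*h^2 - 4*h) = (h - 2)*(h + 1)*(h + 3)*(h^2 - 4*h) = (h - 4)*(h - 2)*(h + 1)*(h + 3)*(h)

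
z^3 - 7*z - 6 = (z - 3)*(z + 1)*(z + 2)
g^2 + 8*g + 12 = (g + 2)*(g + 6)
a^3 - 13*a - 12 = (a - 4)*(a + 1)*(a + 3)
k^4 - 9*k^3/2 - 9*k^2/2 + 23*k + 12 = (k - 4)*(k - 3)*(k + 1/2)*(k + 2)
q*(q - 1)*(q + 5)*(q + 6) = q^4 + 10*q^3 + 19*q^2 - 30*q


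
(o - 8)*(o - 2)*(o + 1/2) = o^3 - 19*o^2/2 + 11*o + 8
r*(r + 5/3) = r^2 + 5*r/3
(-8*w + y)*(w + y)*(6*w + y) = -48*w^3 - 50*w^2*y - w*y^2 + y^3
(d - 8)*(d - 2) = d^2 - 10*d + 16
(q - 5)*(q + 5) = q^2 - 25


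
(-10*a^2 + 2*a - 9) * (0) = 0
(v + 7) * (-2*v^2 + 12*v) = -2*v^3 - 2*v^2 + 84*v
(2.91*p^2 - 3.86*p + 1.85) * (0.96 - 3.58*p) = -10.4178*p^3 + 16.6124*p^2 - 10.3286*p + 1.776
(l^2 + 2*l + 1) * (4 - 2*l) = -2*l^3 + 6*l + 4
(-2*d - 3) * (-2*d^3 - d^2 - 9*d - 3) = 4*d^4 + 8*d^3 + 21*d^2 + 33*d + 9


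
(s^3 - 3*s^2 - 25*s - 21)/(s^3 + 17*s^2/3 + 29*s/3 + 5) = 3*(s - 7)/(3*s + 5)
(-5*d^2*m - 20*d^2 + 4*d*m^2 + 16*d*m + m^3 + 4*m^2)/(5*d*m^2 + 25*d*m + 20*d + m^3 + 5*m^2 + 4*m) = (-d + m)/(m + 1)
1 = 1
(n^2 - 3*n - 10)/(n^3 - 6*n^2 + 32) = (n - 5)/(n^2 - 8*n + 16)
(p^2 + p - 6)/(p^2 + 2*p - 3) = (p - 2)/(p - 1)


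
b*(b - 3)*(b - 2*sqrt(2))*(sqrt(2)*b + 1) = sqrt(2)*b^4 - 3*sqrt(2)*b^3 - 3*b^3 - 2*sqrt(2)*b^2 + 9*b^2 + 6*sqrt(2)*b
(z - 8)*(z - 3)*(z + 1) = z^3 - 10*z^2 + 13*z + 24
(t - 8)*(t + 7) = t^2 - t - 56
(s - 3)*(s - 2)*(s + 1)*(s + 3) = s^4 - s^3 - 11*s^2 + 9*s + 18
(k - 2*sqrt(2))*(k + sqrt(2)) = k^2 - sqrt(2)*k - 4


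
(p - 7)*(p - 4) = p^2 - 11*p + 28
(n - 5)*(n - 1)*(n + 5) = n^3 - n^2 - 25*n + 25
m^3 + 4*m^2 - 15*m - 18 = (m - 3)*(m + 1)*(m + 6)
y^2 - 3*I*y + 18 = (y - 6*I)*(y + 3*I)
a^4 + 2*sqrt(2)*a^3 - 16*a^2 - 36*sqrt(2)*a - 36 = (a - 3*sqrt(2))*(a + sqrt(2))^2*(a + 3*sqrt(2))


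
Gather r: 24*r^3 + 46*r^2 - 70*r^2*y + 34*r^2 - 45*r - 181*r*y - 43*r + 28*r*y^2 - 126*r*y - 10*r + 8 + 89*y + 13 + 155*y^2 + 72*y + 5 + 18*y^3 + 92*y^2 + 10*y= 24*r^3 + r^2*(80 - 70*y) + r*(28*y^2 - 307*y - 98) + 18*y^3 + 247*y^2 + 171*y + 26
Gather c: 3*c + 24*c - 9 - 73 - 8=27*c - 90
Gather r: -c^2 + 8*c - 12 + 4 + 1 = -c^2 + 8*c - 7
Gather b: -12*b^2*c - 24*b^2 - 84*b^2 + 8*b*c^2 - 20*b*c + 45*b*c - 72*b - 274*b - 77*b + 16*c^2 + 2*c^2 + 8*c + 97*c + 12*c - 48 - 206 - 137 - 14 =b^2*(-12*c - 108) + b*(8*c^2 + 25*c - 423) + 18*c^2 + 117*c - 405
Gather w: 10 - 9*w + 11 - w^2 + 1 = -w^2 - 9*w + 22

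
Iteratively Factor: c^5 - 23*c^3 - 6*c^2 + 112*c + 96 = (c + 2)*(c^4 - 2*c^3 - 19*c^2 + 32*c + 48) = (c - 3)*(c + 2)*(c^3 + c^2 - 16*c - 16) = (c - 4)*(c - 3)*(c + 2)*(c^2 + 5*c + 4) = (c - 4)*(c - 3)*(c + 2)*(c + 4)*(c + 1)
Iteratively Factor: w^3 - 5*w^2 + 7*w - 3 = (w - 3)*(w^2 - 2*w + 1) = (w - 3)*(w - 1)*(w - 1)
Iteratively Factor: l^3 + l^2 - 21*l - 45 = (l - 5)*(l^2 + 6*l + 9) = (l - 5)*(l + 3)*(l + 3)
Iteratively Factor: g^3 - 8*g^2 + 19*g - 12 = (g - 4)*(g^2 - 4*g + 3) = (g - 4)*(g - 3)*(g - 1)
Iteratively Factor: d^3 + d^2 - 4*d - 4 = (d - 2)*(d^2 + 3*d + 2) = (d - 2)*(d + 1)*(d + 2)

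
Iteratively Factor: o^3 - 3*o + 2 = (o - 1)*(o^2 + o - 2) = (o - 1)*(o + 2)*(o - 1)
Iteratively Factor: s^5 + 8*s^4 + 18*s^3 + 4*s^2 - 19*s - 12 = (s + 1)*(s^4 + 7*s^3 + 11*s^2 - 7*s - 12) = (s - 1)*(s + 1)*(s^3 + 8*s^2 + 19*s + 12) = (s - 1)*(s + 1)*(s + 4)*(s^2 + 4*s + 3) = (s - 1)*(s + 1)*(s + 3)*(s + 4)*(s + 1)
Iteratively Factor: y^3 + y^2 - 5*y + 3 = (y - 1)*(y^2 + 2*y - 3) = (y - 1)^2*(y + 3)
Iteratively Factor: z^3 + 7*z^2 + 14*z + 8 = (z + 4)*(z^2 + 3*z + 2) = (z + 2)*(z + 4)*(z + 1)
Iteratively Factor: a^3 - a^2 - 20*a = (a + 4)*(a^2 - 5*a) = (a - 5)*(a + 4)*(a)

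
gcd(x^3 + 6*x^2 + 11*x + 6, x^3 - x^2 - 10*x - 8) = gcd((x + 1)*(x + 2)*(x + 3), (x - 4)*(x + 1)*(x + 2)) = x^2 + 3*x + 2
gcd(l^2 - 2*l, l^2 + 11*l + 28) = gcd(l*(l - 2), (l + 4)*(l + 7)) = 1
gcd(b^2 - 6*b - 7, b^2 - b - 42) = b - 7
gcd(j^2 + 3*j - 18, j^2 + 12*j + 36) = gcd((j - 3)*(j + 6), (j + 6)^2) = j + 6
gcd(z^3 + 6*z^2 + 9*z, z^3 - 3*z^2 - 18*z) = z^2 + 3*z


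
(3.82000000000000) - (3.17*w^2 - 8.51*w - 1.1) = -3.17*w^2 + 8.51*w + 4.92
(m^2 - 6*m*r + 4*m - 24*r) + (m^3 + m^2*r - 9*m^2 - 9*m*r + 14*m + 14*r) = m^3 + m^2*r - 8*m^2 - 15*m*r + 18*m - 10*r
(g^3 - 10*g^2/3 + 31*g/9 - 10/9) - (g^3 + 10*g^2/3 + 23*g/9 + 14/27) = -20*g^2/3 + 8*g/9 - 44/27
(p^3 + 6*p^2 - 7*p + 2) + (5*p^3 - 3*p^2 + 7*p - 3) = 6*p^3 + 3*p^2 - 1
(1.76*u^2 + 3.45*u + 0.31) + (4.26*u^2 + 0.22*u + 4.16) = 6.02*u^2 + 3.67*u + 4.47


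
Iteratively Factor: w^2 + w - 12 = (w - 3)*(w + 4)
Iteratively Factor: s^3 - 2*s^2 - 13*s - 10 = (s - 5)*(s^2 + 3*s + 2) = (s - 5)*(s + 1)*(s + 2)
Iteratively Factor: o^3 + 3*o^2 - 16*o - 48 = (o + 4)*(o^2 - o - 12) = (o - 4)*(o + 4)*(o + 3)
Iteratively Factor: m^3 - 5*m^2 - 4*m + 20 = (m - 2)*(m^2 - 3*m - 10) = (m - 5)*(m - 2)*(m + 2)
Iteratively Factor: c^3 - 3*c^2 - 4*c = (c)*(c^2 - 3*c - 4) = c*(c + 1)*(c - 4)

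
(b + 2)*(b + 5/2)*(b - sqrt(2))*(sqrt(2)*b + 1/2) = sqrt(2)*b^4 - 3*b^3/2 + 9*sqrt(2)*b^3/2 - 27*b^2/4 + 9*sqrt(2)*b^2/2 - 15*b/2 - 9*sqrt(2)*b/4 - 5*sqrt(2)/2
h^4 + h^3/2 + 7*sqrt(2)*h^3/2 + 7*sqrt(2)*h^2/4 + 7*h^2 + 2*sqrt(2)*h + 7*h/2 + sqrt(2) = (h + 1/2)*(h + sqrt(2)/2)*(h + sqrt(2))*(h + 2*sqrt(2))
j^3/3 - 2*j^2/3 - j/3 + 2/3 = (j/3 + 1/3)*(j - 2)*(j - 1)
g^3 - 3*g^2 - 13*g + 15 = (g - 5)*(g - 1)*(g + 3)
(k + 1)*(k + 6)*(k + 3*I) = k^3 + 7*k^2 + 3*I*k^2 + 6*k + 21*I*k + 18*I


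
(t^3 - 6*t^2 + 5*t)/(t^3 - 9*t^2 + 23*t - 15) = t/(t - 3)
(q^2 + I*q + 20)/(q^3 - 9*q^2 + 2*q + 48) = (q^2 + I*q + 20)/(q^3 - 9*q^2 + 2*q + 48)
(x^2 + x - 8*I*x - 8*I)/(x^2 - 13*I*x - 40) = (x + 1)/(x - 5*I)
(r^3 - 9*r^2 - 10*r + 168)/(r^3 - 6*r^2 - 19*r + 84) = (r - 6)/(r - 3)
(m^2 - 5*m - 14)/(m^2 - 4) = (m - 7)/(m - 2)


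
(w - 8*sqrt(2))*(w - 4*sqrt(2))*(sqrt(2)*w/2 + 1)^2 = w^4/2 - 5*sqrt(2)*w^3 + 9*w^2 + 52*sqrt(2)*w + 64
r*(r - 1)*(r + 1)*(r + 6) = r^4 + 6*r^3 - r^2 - 6*r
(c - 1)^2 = c^2 - 2*c + 1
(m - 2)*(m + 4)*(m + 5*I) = m^3 + 2*m^2 + 5*I*m^2 - 8*m + 10*I*m - 40*I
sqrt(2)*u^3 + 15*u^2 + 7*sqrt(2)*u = u*(u + 7*sqrt(2))*(sqrt(2)*u + 1)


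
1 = 1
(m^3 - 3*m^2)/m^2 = m - 3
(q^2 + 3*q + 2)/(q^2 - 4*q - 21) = (q^2 + 3*q + 2)/(q^2 - 4*q - 21)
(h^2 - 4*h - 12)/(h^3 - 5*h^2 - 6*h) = (h + 2)/(h*(h + 1))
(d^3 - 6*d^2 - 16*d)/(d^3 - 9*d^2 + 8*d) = (d + 2)/(d - 1)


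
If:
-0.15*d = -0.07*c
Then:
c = 2.14285714285714*d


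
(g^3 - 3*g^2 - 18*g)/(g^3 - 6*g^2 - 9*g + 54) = g/(g - 3)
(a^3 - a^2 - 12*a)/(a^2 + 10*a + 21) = a*(a - 4)/(a + 7)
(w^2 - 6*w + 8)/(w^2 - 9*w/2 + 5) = 2*(w - 4)/(2*w - 5)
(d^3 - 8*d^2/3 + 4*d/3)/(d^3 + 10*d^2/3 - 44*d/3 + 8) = d/(d + 6)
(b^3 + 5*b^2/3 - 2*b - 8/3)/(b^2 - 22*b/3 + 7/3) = (3*b^3 + 5*b^2 - 6*b - 8)/(3*b^2 - 22*b + 7)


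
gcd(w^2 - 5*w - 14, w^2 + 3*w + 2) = w + 2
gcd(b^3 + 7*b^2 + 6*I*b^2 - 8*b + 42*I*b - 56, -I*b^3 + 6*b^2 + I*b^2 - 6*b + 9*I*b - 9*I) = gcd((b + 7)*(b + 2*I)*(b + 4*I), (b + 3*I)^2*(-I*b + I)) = 1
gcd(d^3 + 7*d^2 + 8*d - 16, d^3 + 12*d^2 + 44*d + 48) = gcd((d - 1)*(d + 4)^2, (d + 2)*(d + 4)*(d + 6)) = d + 4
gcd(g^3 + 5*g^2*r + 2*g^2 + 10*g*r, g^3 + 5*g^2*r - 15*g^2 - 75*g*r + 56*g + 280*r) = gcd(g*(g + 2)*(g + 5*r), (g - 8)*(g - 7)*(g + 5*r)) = g + 5*r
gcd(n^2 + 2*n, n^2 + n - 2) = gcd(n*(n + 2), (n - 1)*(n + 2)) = n + 2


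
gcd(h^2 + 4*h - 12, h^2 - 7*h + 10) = h - 2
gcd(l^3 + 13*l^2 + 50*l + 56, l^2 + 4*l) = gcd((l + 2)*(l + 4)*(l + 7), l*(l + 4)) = l + 4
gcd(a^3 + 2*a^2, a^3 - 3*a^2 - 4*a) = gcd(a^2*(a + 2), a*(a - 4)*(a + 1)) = a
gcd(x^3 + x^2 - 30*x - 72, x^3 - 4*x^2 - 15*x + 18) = x^2 - 3*x - 18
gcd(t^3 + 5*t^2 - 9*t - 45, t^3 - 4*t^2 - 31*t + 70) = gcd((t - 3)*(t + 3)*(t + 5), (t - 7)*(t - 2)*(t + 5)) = t + 5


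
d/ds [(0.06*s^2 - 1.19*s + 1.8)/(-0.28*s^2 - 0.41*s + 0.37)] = (-0.3578*s^2 + 1.0524*s + 0.2977)/(0.0784*s^4 + 0.2296*s^3 - 0.0391000000000001*s^2 - 0.3034*s + 0.1369)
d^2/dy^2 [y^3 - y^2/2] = 6*y - 1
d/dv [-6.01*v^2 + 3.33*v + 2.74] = 3.33 - 12.02*v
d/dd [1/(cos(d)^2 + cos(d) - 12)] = (2*cos(d) + 1)*sin(d)/(cos(d)^2 + cos(d) - 12)^2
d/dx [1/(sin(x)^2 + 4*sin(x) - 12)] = -2*(sin(x) + 2)*cos(x)/(sin(x)^2 + 4*sin(x) - 12)^2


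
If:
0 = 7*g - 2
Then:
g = 2/7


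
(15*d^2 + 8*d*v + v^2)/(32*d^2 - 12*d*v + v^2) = (15*d^2 + 8*d*v + v^2)/(32*d^2 - 12*d*v + v^2)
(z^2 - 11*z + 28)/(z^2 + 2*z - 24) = (z - 7)/(z + 6)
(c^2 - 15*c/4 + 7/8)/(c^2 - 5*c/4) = (8*c^2 - 30*c + 7)/(2*c*(4*c - 5))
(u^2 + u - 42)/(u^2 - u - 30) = (u + 7)/(u + 5)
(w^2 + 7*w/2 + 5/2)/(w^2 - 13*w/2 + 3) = (2*w^2 + 7*w + 5)/(2*w^2 - 13*w + 6)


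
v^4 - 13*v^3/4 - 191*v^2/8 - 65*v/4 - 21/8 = (v - 7)*(v + 1/4)*(v + 1/2)*(v + 3)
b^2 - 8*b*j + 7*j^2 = (b - 7*j)*(b - j)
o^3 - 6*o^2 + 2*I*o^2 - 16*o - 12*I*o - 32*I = (o - 8)*(o + 2)*(o + 2*I)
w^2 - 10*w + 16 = (w - 8)*(w - 2)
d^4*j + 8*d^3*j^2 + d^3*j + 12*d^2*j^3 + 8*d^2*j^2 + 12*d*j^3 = d*(d + 2*j)*(d + 6*j)*(d*j + j)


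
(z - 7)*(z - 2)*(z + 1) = z^3 - 8*z^2 + 5*z + 14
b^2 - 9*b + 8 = (b - 8)*(b - 1)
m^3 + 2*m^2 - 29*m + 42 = (m - 3)*(m - 2)*(m + 7)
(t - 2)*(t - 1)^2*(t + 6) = t^4 + 2*t^3 - 19*t^2 + 28*t - 12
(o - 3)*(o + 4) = o^2 + o - 12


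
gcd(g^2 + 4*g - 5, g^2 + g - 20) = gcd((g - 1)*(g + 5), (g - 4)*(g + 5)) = g + 5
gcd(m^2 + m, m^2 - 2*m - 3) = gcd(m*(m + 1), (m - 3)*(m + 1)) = m + 1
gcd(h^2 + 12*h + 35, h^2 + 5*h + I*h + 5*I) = h + 5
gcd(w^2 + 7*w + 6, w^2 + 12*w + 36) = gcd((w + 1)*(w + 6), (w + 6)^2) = w + 6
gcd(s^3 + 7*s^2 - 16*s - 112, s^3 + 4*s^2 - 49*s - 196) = s^2 + 11*s + 28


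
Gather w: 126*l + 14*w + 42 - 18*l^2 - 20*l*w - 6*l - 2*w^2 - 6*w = -18*l^2 + 120*l - 2*w^2 + w*(8 - 20*l) + 42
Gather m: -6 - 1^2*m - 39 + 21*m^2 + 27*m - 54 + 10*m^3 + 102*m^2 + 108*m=10*m^3 + 123*m^2 + 134*m - 99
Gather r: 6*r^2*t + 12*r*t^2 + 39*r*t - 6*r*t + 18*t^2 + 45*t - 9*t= 6*r^2*t + r*(12*t^2 + 33*t) + 18*t^2 + 36*t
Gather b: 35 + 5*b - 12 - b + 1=4*b + 24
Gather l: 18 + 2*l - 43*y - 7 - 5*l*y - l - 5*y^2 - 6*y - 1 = l*(1 - 5*y) - 5*y^2 - 49*y + 10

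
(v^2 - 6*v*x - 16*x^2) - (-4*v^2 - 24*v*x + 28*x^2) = 5*v^2 + 18*v*x - 44*x^2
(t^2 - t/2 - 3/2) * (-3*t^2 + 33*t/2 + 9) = -3*t^4 + 18*t^3 + 21*t^2/4 - 117*t/4 - 27/2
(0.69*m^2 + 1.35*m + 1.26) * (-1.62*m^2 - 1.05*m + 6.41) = -1.1178*m^4 - 2.9115*m^3 + 0.964199999999999*m^2 + 7.3305*m + 8.0766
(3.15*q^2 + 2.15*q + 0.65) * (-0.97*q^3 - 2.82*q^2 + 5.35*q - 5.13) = -3.0555*q^5 - 10.9685*q^4 + 10.159*q^3 - 6.49*q^2 - 7.552*q - 3.3345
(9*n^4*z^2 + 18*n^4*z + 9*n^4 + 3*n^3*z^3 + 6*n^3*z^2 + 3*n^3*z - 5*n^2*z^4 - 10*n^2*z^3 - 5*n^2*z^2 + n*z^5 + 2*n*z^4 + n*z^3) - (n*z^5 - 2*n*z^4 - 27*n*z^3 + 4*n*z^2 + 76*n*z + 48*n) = 9*n^4*z^2 + 18*n^4*z + 9*n^4 + 3*n^3*z^3 + 6*n^3*z^2 + 3*n^3*z - 5*n^2*z^4 - 10*n^2*z^3 - 5*n^2*z^2 + 4*n*z^4 + 28*n*z^3 - 4*n*z^2 - 76*n*z - 48*n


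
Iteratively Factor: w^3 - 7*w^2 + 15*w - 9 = (w - 3)*(w^2 - 4*w + 3) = (w - 3)*(w - 1)*(w - 3)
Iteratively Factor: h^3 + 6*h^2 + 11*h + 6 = (h + 1)*(h^2 + 5*h + 6) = (h + 1)*(h + 2)*(h + 3)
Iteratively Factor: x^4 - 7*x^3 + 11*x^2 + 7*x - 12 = (x - 1)*(x^3 - 6*x^2 + 5*x + 12) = (x - 1)*(x + 1)*(x^2 - 7*x + 12) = (x - 3)*(x - 1)*(x + 1)*(x - 4)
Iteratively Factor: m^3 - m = (m)*(m^2 - 1) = m*(m + 1)*(m - 1)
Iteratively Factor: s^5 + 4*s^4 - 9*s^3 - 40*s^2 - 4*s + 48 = (s + 2)*(s^4 + 2*s^3 - 13*s^2 - 14*s + 24) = (s + 2)*(s + 4)*(s^3 - 2*s^2 - 5*s + 6) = (s + 2)^2*(s + 4)*(s^2 - 4*s + 3) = (s - 3)*(s + 2)^2*(s + 4)*(s - 1)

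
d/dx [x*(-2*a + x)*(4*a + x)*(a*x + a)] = a*(-16*a^2*x - 8*a^2 + 6*a*x^2 + 4*a*x + 4*x^3 + 3*x^2)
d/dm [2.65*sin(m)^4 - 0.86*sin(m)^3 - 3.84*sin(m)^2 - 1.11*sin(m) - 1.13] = (10.6*sin(m)^3 - 2.58*sin(m)^2 - 7.68*sin(m) - 1.11)*cos(m)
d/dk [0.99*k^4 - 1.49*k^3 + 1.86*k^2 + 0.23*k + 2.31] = 3.96*k^3 - 4.47*k^2 + 3.72*k + 0.23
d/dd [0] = 0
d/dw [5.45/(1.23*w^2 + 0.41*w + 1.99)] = (-13.407*w - 2.2345)/(1.23*w^2 + 0.41*w + 1.99)^2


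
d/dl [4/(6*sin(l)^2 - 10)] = -24*sin(2*l)/(3*cos(2*l) + 7)^2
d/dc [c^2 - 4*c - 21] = 2*c - 4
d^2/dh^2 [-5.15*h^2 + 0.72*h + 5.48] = -10.3000000000000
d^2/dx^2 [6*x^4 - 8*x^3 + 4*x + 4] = 24*x*(3*x - 2)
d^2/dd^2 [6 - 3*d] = 0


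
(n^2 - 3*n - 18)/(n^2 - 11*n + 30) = (n + 3)/(n - 5)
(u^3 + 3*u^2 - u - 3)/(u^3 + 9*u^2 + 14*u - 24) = (u^2 + 4*u + 3)/(u^2 + 10*u + 24)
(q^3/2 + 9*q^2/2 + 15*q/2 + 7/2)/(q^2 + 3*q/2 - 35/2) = (q^3 + 9*q^2 + 15*q + 7)/(2*q^2 + 3*q - 35)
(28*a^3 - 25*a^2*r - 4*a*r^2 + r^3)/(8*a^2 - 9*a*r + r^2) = (-28*a^2 - 3*a*r + r^2)/(-8*a + r)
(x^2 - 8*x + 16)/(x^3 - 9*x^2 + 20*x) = (x - 4)/(x*(x - 5))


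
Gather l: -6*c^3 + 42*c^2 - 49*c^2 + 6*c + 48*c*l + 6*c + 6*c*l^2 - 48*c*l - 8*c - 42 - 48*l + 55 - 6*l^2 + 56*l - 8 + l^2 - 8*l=-6*c^3 - 7*c^2 + 4*c + l^2*(6*c - 5) + 5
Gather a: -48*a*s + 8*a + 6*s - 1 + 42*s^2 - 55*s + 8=a*(8 - 48*s) + 42*s^2 - 49*s + 7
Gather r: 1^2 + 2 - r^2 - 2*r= -r^2 - 2*r + 3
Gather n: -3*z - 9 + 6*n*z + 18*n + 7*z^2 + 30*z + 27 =n*(6*z + 18) + 7*z^2 + 27*z + 18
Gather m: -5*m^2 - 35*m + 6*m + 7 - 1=-5*m^2 - 29*m + 6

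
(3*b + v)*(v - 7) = 3*b*v - 21*b + v^2 - 7*v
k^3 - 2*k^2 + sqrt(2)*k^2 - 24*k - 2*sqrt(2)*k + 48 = (k - 2)*(k - 3*sqrt(2))*(k + 4*sqrt(2))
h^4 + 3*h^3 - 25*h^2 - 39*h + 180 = (h - 3)^2*(h + 4)*(h + 5)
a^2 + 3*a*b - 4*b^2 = (a - b)*(a + 4*b)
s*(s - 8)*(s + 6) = s^3 - 2*s^2 - 48*s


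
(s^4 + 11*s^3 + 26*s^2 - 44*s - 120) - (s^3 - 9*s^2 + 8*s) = s^4 + 10*s^3 + 35*s^2 - 52*s - 120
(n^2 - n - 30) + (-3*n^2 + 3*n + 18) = -2*n^2 + 2*n - 12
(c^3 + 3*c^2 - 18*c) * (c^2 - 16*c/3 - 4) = c^5 - 7*c^4/3 - 38*c^3 + 84*c^2 + 72*c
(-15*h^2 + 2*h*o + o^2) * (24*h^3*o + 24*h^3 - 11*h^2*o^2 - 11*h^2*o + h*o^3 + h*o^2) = -360*h^5*o - 360*h^5 + 213*h^4*o^2 + 213*h^4*o - 13*h^3*o^3 - 13*h^3*o^2 - 9*h^2*o^4 - 9*h^2*o^3 + h*o^5 + h*o^4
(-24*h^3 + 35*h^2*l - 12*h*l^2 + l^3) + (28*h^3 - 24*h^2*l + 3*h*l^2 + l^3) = 4*h^3 + 11*h^2*l - 9*h*l^2 + 2*l^3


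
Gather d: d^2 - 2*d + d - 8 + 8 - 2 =d^2 - d - 2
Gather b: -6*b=-6*b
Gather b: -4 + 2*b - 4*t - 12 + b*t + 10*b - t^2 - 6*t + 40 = b*(t + 12) - t^2 - 10*t + 24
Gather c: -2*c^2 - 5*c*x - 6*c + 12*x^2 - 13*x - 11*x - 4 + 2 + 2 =-2*c^2 + c*(-5*x - 6) + 12*x^2 - 24*x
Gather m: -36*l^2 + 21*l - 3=-36*l^2 + 21*l - 3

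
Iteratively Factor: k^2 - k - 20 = (k + 4)*(k - 5)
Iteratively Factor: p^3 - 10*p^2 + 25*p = (p - 5)*(p^2 - 5*p) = p*(p - 5)*(p - 5)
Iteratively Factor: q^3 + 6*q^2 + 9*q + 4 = (q + 4)*(q^2 + 2*q + 1) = (q + 1)*(q + 4)*(q + 1)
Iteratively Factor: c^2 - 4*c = (c - 4)*(c)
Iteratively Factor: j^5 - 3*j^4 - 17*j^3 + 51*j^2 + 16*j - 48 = (j - 4)*(j^4 + j^3 - 13*j^2 - j + 12) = (j - 4)*(j - 3)*(j^3 + 4*j^2 - j - 4) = (j - 4)*(j - 3)*(j - 1)*(j^2 + 5*j + 4) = (j - 4)*(j - 3)*(j - 1)*(j + 4)*(j + 1)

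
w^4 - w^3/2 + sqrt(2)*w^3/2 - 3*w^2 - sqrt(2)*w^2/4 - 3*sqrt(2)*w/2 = w*(w - 2)*(w + 3/2)*(w + sqrt(2)/2)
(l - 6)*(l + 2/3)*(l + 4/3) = l^3 - 4*l^2 - 100*l/9 - 16/3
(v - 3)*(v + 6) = v^2 + 3*v - 18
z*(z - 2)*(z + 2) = z^3 - 4*z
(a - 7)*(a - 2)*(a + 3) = a^3 - 6*a^2 - 13*a + 42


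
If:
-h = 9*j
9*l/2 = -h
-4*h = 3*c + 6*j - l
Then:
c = 16*l/3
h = -9*l/2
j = l/2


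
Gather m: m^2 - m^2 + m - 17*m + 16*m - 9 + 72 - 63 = 0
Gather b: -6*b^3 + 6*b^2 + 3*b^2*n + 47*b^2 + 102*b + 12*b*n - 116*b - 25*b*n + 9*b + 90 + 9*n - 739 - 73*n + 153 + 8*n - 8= -6*b^3 + b^2*(3*n + 53) + b*(-13*n - 5) - 56*n - 504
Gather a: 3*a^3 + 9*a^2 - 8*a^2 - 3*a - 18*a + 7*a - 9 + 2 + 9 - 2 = 3*a^3 + a^2 - 14*a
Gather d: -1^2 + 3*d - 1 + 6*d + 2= 9*d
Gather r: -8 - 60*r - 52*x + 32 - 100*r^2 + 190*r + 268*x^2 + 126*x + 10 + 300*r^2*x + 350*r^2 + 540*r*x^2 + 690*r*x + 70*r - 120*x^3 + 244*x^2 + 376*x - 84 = r^2*(300*x + 250) + r*(540*x^2 + 690*x + 200) - 120*x^3 + 512*x^2 + 450*x - 50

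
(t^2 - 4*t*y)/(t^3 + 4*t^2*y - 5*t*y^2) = (t - 4*y)/(t^2 + 4*t*y - 5*y^2)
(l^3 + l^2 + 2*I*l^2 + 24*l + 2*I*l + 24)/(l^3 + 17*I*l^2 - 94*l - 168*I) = (l^2 + l*(1 - 4*I) - 4*I)/(l^2 + 11*I*l - 28)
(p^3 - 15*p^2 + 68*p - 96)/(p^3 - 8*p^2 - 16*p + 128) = (p - 3)/(p + 4)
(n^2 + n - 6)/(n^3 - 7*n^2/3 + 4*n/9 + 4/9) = 9*(n + 3)/(9*n^2 - 3*n - 2)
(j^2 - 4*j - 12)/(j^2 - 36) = (j + 2)/(j + 6)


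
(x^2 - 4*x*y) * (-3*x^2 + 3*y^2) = -3*x^4 + 12*x^3*y + 3*x^2*y^2 - 12*x*y^3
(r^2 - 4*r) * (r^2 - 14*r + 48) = r^4 - 18*r^3 + 104*r^2 - 192*r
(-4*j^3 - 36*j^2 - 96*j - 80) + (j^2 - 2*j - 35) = -4*j^3 - 35*j^2 - 98*j - 115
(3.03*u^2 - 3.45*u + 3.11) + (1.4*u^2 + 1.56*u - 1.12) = 4.43*u^2 - 1.89*u + 1.99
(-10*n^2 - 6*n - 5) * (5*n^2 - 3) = -50*n^4 - 30*n^3 + 5*n^2 + 18*n + 15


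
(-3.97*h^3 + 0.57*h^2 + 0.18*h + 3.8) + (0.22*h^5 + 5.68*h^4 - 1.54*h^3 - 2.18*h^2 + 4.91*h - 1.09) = 0.22*h^5 + 5.68*h^4 - 5.51*h^3 - 1.61*h^2 + 5.09*h + 2.71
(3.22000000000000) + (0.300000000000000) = 3.52000000000000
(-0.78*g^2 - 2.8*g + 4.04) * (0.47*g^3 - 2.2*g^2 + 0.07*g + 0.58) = -0.3666*g^5 + 0.4*g^4 + 8.0042*g^3 - 9.5364*g^2 - 1.3412*g + 2.3432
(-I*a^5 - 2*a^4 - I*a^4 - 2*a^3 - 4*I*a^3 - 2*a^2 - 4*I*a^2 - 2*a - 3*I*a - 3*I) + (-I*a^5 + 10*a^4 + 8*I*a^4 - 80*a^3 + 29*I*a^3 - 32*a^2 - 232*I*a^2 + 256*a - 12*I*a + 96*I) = -2*I*a^5 + 8*a^4 + 7*I*a^4 - 82*a^3 + 25*I*a^3 - 34*a^2 - 236*I*a^2 + 254*a - 15*I*a + 93*I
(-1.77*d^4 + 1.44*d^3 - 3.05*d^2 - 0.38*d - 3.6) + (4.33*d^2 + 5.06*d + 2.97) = -1.77*d^4 + 1.44*d^3 + 1.28*d^2 + 4.68*d - 0.63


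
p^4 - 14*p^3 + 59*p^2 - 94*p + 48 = (p - 8)*(p - 3)*(p - 2)*(p - 1)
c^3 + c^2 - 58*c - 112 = (c - 8)*(c + 2)*(c + 7)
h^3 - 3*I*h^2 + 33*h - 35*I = (h - 7*I)*(h - I)*(h + 5*I)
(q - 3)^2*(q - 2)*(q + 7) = q^4 - q^3 - 35*q^2 + 129*q - 126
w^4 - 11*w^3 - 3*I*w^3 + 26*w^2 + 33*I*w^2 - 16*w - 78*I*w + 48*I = (w - 8)*(w - 2)*(w - 1)*(w - 3*I)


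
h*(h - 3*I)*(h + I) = h^3 - 2*I*h^2 + 3*h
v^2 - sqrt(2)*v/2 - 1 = (v - sqrt(2))*(v + sqrt(2)/2)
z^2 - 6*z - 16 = (z - 8)*(z + 2)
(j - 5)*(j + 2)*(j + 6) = j^3 + 3*j^2 - 28*j - 60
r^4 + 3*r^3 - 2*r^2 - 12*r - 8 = (r - 2)*(r + 1)*(r + 2)^2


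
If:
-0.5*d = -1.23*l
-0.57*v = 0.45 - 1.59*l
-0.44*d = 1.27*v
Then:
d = 0.53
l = 0.22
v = -0.18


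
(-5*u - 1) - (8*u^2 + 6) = -8*u^2 - 5*u - 7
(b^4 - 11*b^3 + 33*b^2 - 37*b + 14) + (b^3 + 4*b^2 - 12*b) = b^4 - 10*b^3 + 37*b^2 - 49*b + 14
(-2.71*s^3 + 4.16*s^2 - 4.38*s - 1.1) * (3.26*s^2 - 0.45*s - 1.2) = -8.8346*s^5 + 14.7811*s^4 - 12.8988*s^3 - 6.607*s^2 + 5.751*s + 1.32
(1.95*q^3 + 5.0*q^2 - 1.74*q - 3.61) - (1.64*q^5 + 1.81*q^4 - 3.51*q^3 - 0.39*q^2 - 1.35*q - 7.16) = -1.64*q^5 - 1.81*q^4 + 5.46*q^3 + 5.39*q^2 - 0.39*q + 3.55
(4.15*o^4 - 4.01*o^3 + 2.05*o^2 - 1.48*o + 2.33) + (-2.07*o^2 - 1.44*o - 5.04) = 4.15*o^4 - 4.01*o^3 - 0.02*o^2 - 2.92*o - 2.71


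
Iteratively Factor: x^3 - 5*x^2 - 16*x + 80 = (x - 5)*(x^2 - 16) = (x - 5)*(x - 4)*(x + 4)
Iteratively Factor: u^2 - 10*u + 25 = (u - 5)*(u - 5)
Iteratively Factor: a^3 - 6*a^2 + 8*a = (a)*(a^2 - 6*a + 8) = a*(a - 2)*(a - 4)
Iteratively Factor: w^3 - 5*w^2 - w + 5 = (w + 1)*(w^2 - 6*w + 5) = (w - 1)*(w + 1)*(w - 5)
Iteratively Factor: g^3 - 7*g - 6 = (g - 3)*(g^2 + 3*g + 2) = (g - 3)*(g + 2)*(g + 1)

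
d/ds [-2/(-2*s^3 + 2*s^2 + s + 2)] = 2*(-6*s^2 + 4*s + 1)/(-2*s^3 + 2*s^2 + s + 2)^2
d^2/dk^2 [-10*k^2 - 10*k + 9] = -20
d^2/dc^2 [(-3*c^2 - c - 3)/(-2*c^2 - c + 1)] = 2*(-2*c^3 + 54*c^2 + 24*c + 13)/(8*c^6 + 12*c^5 - 6*c^4 - 11*c^3 + 3*c^2 + 3*c - 1)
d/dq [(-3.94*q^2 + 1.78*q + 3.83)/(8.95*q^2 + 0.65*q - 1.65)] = (-18.492*q^2 - 55.555*q - 5.4265)/(80.1025*q^4 + 11.635*q^3 - 29.1125*q^2 - 2.145*q + 2.7225)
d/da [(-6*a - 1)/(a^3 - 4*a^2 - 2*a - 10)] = (12*a^3 - 21*a^2 - 8*a + 58)/(a^6 - 8*a^5 + 12*a^4 - 4*a^3 + 84*a^2 + 40*a + 100)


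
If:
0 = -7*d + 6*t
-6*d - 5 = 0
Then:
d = -5/6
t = -35/36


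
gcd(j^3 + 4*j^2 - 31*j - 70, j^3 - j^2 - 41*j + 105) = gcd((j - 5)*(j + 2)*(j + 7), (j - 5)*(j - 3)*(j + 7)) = j^2 + 2*j - 35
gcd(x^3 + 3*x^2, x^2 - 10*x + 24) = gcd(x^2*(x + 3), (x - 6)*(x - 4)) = 1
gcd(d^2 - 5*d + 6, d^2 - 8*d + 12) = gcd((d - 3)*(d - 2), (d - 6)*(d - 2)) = d - 2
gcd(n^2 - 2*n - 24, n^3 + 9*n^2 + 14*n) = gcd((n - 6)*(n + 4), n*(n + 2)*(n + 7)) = 1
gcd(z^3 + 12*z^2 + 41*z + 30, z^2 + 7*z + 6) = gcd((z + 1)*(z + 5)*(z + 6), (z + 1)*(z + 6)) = z^2 + 7*z + 6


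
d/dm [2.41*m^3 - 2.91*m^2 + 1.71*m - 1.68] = 7.23*m^2 - 5.82*m + 1.71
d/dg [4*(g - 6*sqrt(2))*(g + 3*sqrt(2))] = 8*g - 12*sqrt(2)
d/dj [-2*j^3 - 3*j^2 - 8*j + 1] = -6*j^2 - 6*j - 8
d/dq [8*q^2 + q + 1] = 16*q + 1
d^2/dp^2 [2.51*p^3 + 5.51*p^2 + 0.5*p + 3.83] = 15.06*p + 11.02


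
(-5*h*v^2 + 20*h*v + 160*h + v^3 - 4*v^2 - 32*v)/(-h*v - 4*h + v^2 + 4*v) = (-5*h*v + 40*h + v^2 - 8*v)/(-h + v)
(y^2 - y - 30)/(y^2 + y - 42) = (y + 5)/(y + 7)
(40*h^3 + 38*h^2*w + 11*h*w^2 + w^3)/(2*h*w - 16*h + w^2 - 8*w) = (20*h^2 + 9*h*w + w^2)/(w - 8)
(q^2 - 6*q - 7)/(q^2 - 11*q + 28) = (q + 1)/(q - 4)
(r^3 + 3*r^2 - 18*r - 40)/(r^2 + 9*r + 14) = (r^2 + r - 20)/(r + 7)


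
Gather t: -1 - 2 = -3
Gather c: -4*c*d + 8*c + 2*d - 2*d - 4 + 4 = c*(8 - 4*d)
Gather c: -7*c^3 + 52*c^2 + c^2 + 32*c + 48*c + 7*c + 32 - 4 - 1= -7*c^3 + 53*c^2 + 87*c + 27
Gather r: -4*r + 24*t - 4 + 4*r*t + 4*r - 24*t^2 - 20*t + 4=4*r*t - 24*t^2 + 4*t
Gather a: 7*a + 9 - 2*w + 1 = 7*a - 2*w + 10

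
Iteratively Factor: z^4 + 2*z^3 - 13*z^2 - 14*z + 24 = (z + 4)*(z^3 - 2*z^2 - 5*z + 6) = (z + 2)*(z + 4)*(z^2 - 4*z + 3) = (z - 1)*(z + 2)*(z + 4)*(z - 3)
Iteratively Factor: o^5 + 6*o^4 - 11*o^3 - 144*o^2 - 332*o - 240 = (o + 4)*(o^4 + 2*o^3 - 19*o^2 - 68*o - 60) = (o - 5)*(o + 4)*(o^3 + 7*o^2 + 16*o + 12) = (o - 5)*(o + 3)*(o + 4)*(o^2 + 4*o + 4) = (o - 5)*(o + 2)*(o + 3)*(o + 4)*(o + 2)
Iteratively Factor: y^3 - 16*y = (y - 4)*(y^2 + 4*y) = (y - 4)*(y + 4)*(y)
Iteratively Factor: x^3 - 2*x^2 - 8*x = (x - 4)*(x^2 + 2*x) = x*(x - 4)*(x + 2)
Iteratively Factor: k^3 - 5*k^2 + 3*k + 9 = (k + 1)*(k^2 - 6*k + 9) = (k - 3)*(k + 1)*(k - 3)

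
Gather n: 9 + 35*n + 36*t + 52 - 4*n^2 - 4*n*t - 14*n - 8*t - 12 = -4*n^2 + n*(21 - 4*t) + 28*t + 49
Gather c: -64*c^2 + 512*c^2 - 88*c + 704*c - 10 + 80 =448*c^2 + 616*c + 70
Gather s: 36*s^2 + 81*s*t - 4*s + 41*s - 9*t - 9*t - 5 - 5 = 36*s^2 + s*(81*t + 37) - 18*t - 10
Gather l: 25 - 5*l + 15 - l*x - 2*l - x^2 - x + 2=l*(-x - 7) - x^2 - x + 42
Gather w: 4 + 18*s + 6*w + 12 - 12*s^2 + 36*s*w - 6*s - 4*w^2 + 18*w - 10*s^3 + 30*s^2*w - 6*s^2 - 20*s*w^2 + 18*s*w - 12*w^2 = -10*s^3 - 18*s^2 + 12*s + w^2*(-20*s - 16) + w*(30*s^2 + 54*s + 24) + 16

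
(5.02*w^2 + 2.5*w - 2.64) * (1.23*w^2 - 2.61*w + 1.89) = 6.1746*w^4 - 10.0272*w^3 - 0.284400000000002*w^2 + 11.6154*w - 4.9896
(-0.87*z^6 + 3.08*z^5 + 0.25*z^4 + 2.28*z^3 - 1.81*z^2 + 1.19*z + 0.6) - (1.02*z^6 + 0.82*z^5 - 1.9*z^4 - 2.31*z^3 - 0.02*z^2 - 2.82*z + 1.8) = -1.89*z^6 + 2.26*z^5 + 2.15*z^4 + 4.59*z^3 - 1.79*z^2 + 4.01*z - 1.2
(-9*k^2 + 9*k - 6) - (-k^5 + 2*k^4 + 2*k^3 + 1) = k^5 - 2*k^4 - 2*k^3 - 9*k^2 + 9*k - 7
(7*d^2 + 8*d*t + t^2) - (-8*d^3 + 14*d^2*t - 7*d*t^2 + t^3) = 8*d^3 - 14*d^2*t + 7*d^2 + 7*d*t^2 + 8*d*t - t^3 + t^2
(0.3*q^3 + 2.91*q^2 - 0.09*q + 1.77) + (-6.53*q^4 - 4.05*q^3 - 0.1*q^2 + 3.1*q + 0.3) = -6.53*q^4 - 3.75*q^3 + 2.81*q^2 + 3.01*q + 2.07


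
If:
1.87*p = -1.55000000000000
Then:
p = -0.83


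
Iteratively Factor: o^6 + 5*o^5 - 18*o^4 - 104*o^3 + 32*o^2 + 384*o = (o - 2)*(o^5 + 7*o^4 - 4*o^3 - 112*o^2 - 192*o) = (o - 2)*(o + 4)*(o^4 + 3*o^3 - 16*o^2 - 48*o) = (o - 4)*(o - 2)*(o + 4)*(o^3 + 7*o^2 + 12*o) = (o - 4)*(o - 2)*(o + 3)*(o + 4)*(o^2 + 4*o) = (o - 4)*(o - 2)*(o + 3)*(o + 4)^2*(o)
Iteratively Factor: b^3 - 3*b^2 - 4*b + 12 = (b - 3)*(b^2 - 4) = (b - 3)*(b - 2)*(b + 2)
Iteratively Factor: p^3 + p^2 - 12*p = (p)*(p^2 + p - 12) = p*(p - 3)*(p + 4)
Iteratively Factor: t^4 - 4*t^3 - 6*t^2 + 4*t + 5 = (t - 5)*(t^3 + t^2 - t - 1) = (t - 5)*(t - 1)*(t^2 + 2*t + 1) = (t - 5)*(t - 1)*(t + 1)*(t + 1)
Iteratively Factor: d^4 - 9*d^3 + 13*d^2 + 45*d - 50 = (d - 5)*(d^3 - 4*d^2 - 7*d + 10) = (d - 5)*(d - 1)*(d^2 - 3*d - 10) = (d - 5)*(d - 1)*(d + 2)*(d - 5)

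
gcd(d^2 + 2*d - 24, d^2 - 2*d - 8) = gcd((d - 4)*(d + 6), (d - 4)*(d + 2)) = d - 4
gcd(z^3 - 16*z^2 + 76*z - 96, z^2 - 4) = z - 2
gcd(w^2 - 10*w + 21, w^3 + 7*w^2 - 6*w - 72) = w - 3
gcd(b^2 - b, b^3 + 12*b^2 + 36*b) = b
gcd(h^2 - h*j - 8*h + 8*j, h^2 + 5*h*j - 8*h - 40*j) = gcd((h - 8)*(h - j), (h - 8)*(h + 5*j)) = h - 8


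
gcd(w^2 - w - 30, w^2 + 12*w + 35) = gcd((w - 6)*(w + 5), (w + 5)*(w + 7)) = w + 5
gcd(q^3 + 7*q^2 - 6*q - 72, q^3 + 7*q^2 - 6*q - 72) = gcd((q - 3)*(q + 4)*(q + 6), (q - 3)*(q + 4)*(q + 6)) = q^3 + 7*q^2 - 6*q - 72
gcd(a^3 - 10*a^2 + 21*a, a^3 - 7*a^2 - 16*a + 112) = a - 7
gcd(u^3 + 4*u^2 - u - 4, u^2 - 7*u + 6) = u - 1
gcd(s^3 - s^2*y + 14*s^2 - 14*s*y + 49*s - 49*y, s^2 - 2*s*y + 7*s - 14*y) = s + 7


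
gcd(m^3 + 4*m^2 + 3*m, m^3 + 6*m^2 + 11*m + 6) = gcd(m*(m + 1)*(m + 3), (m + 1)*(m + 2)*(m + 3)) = m^2 + 4*m + 3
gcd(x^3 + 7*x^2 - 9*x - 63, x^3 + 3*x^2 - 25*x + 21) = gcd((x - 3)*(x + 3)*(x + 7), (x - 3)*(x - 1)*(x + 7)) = x^2 + 4*x - 21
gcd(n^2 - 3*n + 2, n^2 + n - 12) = 1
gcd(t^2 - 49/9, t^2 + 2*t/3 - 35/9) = t + 7/3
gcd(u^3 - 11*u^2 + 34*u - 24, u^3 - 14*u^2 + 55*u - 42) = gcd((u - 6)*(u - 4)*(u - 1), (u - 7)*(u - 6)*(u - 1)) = u^2 - 7*u + 6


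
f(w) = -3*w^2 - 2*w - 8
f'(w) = -6*w - 2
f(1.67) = -19.71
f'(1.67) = -12.02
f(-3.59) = -39.48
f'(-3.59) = 19.54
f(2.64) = -34.19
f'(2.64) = -17.84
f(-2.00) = -16.00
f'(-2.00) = 10.00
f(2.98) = -40.60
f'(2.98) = -19.88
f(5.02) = -93.64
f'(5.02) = -32.12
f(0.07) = -8.15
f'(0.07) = -2.42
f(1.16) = -14.36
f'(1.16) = -8.96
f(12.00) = -464.00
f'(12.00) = -74.00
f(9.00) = -269.00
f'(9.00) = -56.00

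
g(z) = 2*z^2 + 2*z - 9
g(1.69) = 0.09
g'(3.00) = 14.00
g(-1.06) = -8.87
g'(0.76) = 5.04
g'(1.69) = 8.76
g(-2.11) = -4.32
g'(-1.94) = -5.76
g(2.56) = 9.23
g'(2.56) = 12.24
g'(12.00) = 50.00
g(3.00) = 15.00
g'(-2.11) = -6.44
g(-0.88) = -9.21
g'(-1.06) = -2.24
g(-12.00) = 255.00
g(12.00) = 303.00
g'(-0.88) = -1.52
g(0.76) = -6.32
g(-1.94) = -5.35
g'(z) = 4*z + 2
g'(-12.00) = -46.00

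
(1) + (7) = 8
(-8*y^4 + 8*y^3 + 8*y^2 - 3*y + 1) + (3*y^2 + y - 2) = -8*y^4 + 8*y^3 + 11*y^2 - 2*y - 1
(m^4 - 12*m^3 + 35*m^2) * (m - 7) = m^5 - 19*m^4 + 119*m^3 - 245*m^2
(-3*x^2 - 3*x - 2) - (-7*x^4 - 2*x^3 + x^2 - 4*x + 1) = 7*x^4 + 2*x^3 - 4*x^2 + x - 3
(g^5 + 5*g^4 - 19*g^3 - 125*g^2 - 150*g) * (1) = g^5 + 5*g^4 - 19*g^3 - 125*g^2 - 150*g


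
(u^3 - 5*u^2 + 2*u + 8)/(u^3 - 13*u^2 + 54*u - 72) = (u^2 - u - 2)/(u^2 - 9*u + 18)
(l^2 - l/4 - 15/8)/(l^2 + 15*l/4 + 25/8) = (2*l - 3)/(2*l + 5)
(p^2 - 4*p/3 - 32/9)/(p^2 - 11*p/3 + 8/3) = (p + 4/3)/(p - 1)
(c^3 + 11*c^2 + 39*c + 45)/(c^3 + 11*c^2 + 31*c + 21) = (c^2 + 8*c + 15)/(c^2 + 8*c + 7)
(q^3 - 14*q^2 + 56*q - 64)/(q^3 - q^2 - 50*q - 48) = (q^2 - 6*q + 8)/(q^2 + 7*q + 6)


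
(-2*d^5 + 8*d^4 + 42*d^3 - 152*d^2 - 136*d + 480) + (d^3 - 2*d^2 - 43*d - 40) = -2*d^5 + 8*d^4 + 43*d^3 - 154*d^2 - 179*d + 440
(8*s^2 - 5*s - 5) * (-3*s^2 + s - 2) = -24*s^4 + 23*s^3 - 6*s^2 + 5*s + 10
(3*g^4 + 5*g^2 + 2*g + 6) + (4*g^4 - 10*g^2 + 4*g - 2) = 7*g^4 - 5*g^2 + 6*g + 4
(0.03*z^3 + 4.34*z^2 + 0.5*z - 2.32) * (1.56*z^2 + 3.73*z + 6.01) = 0.0468*z^5 + 6.8823*z^4 + 17.1485*z^3 + 24.3292*z^2 - 5.6486*z - 13.9432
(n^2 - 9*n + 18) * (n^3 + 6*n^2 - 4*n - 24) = n^5 - 3*n^4 - 40*n^3 + 120*n^2 + 144*n - 432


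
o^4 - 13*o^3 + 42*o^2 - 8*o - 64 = (o - 8)*(o - 4)*(o - 2)*(o + 1)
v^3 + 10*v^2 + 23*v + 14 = (v + 1)*(v + 2)*(v + 7)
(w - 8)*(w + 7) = w^2 - w - 56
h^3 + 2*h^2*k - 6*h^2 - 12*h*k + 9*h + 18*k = (h - 3)^2*(h + 2*k)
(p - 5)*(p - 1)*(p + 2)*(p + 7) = p^4 + 3*p^3 - 35*p^2 - 39*p + 70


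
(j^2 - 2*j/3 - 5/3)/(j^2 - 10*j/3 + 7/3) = (3*j^2 - 2*j - 5)/(3*j^2 - 10*j + 7)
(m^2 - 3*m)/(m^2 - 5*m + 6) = m/(m - 2)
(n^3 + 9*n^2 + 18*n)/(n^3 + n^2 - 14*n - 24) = n*(n + 6)/(n^2 - 2*n - 8)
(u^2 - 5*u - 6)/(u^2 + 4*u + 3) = (u - 6)/(u + 3)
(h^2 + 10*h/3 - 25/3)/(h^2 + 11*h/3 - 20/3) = (3*h - 5)/(3*h - 4)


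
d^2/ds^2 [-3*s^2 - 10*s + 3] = -6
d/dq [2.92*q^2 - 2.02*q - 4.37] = 5.84*q - 2.02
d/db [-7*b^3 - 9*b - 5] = -21*b^2 - 9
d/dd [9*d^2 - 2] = 18*d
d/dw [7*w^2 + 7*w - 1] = 14*w + 7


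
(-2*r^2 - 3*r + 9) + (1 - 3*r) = -2*r^2 - 6*r + 10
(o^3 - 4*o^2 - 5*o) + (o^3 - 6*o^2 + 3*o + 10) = 2*o^3 - 10*o^2 - 2*o + 10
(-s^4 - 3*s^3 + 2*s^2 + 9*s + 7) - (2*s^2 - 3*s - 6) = -s^4 - 3*s^3 + 12*s + 13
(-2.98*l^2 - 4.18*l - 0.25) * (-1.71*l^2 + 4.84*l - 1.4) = 5.0958*l^4 - 7.2754*l^3 - 15.6317*l^2 + 4.642*l + 0.35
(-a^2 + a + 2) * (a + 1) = -a^3 + 3*a + 2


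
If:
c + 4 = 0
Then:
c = -4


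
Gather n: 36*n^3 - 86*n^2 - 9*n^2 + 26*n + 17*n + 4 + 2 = 36*n^3 - 95*n^2 + 43*n + 6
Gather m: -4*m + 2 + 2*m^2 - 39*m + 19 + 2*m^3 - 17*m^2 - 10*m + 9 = 2*m^3 - 15*m^2 - 53*m + 30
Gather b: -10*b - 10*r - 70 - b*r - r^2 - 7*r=b*(-r - 10) - r^2 - 17*r - 70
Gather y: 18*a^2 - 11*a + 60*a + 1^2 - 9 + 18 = 18*a^2 + 49*a + 10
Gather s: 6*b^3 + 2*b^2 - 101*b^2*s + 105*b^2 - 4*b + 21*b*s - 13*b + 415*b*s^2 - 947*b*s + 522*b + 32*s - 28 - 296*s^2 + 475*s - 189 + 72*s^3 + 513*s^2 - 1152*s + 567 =6*b^3 + 107*b^2 + 505*b + 72*s^3 + s^2*(415*b + 217) + s*(-101*b^2 - 926*b - 645) + 350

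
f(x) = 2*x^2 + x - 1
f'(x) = 4*x + 1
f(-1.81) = 3.74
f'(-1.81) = -6.24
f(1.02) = 2.10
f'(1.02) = 5.08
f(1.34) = 3.93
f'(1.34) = 6.36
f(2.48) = 13.78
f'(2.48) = 10.92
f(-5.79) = 60.26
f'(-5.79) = -22.16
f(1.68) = 6.32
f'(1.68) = 7.72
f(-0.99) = -0.03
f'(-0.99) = -2.96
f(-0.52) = -0.98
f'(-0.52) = -1.08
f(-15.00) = 434.00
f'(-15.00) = -59.00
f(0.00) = -1.00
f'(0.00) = 1.00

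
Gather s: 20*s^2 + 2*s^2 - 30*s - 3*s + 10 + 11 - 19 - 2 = 22*s^2 - 33*s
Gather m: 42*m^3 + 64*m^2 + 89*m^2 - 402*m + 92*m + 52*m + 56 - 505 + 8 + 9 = 42*m^3 + 153*m^2 - 258*m - 432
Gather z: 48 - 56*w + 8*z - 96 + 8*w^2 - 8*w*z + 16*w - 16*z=8*w^2 - 40*w + z*(-8*w - 8) - 48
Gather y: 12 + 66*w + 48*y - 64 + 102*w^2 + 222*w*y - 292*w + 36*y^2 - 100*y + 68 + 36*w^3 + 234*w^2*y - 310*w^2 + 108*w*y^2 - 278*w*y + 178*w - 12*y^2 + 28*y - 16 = 36*w^3 - 208*w^2 - 48*w + y^2*(108*w + 24) + y*(234*w^2 - 56*w - 24)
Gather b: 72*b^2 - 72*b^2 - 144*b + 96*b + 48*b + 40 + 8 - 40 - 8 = 0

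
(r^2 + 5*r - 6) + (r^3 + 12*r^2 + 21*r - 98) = r^3 + 13*r^2 + 26*r - 104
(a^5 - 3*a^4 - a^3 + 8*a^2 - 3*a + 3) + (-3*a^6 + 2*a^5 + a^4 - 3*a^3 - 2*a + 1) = -3*a^6 + 3*a^5 - 2*a^4 - 4*a^3 + 8*a^2 - 5*a + 4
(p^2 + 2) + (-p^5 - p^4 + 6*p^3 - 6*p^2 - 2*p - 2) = -p^5 - p^4 + 6*p^3 - 5*p^2 - 2*p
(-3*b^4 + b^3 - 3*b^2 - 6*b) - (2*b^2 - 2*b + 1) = -3*b^4 + b^3 - 5*b^2 - 4*b - 1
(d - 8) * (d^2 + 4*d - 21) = d^3 - 4*d^2 - 53*d + 168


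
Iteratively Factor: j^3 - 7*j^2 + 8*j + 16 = (j - 4)*(j^2 - 3*j - 4) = (j - 4)*(j + 1)*(j - 4)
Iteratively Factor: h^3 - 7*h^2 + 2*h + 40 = (h + 2)*(h^2 - 9*h + 20) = (h - 4)*(h + 2)*(h - 5)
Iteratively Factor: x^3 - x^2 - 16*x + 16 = (x - 1)*(x^2 - 16) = (x - 4)*(x - 1)*(x + 4)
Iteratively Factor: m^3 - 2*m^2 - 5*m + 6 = (m - 3)*(m^2 + m - 2) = (m - 3)*(m + 2)*(m - 1)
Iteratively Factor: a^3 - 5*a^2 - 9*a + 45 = (a - 3)*(a^2 - 2*a - 15) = (a - 3)*(a + 3)*(a - 5)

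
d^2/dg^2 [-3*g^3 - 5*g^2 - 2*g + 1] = -18*g - 10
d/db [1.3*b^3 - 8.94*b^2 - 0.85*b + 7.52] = 3.9*b^2 - 17.88*b - 0.85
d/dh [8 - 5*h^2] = -10*h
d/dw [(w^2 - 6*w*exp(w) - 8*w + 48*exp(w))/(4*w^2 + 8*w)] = (-3*w^3*exp(w) + 21*w^2*exp(w) + 5*w^2 - 48*exp(w))/(2*w^2*(w^2 + 4*w + 4))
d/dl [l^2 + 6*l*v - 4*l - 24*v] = 2*l + 6*v - 4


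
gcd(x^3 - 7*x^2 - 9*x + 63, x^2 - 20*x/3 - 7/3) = x - 7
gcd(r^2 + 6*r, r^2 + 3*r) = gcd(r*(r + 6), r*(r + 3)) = r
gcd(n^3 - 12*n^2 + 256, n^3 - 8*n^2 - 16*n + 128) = n^2 - 4*n - 32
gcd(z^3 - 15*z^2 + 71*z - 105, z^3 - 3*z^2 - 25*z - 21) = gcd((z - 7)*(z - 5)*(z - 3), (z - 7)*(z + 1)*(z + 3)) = z - 7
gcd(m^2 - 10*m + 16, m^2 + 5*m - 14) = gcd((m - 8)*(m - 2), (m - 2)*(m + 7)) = m - 2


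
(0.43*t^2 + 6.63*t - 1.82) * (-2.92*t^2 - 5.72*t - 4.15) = -1.2556*t^4 - 21.8192*t^3 - 34.3937*t^2 - 17.1041*t + 7.553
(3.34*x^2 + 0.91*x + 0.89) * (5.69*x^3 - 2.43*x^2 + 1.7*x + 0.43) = 19.0046*x^5 - 2.9383*x^4 + 8.5308*x^3 + 0.8205*x^2 + 1.9043*x + 0.3827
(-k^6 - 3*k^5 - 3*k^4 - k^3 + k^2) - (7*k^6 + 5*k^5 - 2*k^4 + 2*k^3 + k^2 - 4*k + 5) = -8*k^6 - 8*k^5 - k^4 - 3*k^3 + 4*k - 5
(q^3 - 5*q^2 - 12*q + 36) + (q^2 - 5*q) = q^3 - 4*q^2 - 17*q + 36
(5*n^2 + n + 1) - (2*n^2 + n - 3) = 3*n^2 + 4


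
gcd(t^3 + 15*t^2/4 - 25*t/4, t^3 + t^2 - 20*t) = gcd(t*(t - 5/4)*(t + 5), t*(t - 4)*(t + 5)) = t^2 + 5*t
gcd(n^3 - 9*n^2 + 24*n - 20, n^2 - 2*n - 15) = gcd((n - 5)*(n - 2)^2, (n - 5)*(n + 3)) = n - 5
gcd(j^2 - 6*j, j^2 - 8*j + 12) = j - 6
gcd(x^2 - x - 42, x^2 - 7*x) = x - 7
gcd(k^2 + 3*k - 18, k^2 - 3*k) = k - 3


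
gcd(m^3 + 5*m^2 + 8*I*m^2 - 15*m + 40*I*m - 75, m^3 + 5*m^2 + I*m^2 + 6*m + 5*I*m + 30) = m^2 + m*(5 + 3*I) + 15*I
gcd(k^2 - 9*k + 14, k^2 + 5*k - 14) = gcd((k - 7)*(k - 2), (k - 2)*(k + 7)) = k - 2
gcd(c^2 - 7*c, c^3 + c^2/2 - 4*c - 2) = 1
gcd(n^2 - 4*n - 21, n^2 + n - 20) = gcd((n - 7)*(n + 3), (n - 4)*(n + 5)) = 1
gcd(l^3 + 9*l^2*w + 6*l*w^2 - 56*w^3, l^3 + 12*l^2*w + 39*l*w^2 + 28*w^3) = l^2 + 11*l*w + 28*w^2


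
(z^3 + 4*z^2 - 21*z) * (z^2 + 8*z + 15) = z^5 + 12*z^4 + 26*z^3 - 108*z^2 - 315*z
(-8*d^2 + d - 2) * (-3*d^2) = 24*d^4 - 3*d^3 + 6*d^2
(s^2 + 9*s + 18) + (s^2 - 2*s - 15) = 2*s^2 + 7*s + 3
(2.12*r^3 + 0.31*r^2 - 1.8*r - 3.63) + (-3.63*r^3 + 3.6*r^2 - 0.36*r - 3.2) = -1.51*r^3 + 3.91*r^2 - 2.16*r - 6.83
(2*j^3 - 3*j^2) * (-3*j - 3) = -6*j^4 + 3*j^3 + 9*j^2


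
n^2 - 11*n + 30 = (n - 6)*(n - 5)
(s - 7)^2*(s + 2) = s^3 - 12*s^2 + 21*s + 98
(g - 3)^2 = g^2 - 6*g + 9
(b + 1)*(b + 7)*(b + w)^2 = b^4 + 2*b^3*w + 8*b^3 + b^2*w^2 + 16*b^2*w + 7*b^2 + 8*b*w^2 + 14*b*w + 7*w^2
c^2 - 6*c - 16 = (c - 8)*(c + 2)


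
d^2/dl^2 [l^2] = 2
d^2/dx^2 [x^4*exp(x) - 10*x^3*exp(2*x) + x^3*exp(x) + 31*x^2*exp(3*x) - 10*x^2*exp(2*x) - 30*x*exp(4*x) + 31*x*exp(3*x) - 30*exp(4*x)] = (x^4 - 40*x^3*exp(x) + 9*x^3 + 279*x^2*exp(2*x) - 160*x^2*exp(x) + 18*x^2 - 480*x*exp(3*x) + 651*x*exp(2*x) - 140*x*exp(x) + 6*x - 720*exp(3*x) + 248*exp(2*x) - 20*exp(x))*exp(x)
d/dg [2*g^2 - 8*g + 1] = 4*g - 8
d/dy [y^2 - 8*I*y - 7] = 2*y - 8*I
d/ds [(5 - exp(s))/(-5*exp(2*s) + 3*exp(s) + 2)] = (-(exp(s) - 5)*(10*exp(s) - 3) + 5*exp(2*s) - 3*exp(s) - 2)*exp(s)/(-5*exp(2*s) + 3*exp(s) + 2)^2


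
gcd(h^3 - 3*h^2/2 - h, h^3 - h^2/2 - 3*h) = h^2 - 2*h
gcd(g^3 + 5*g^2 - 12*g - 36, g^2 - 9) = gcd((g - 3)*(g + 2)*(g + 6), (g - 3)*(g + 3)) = g - 3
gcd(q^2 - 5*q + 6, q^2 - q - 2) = q - 2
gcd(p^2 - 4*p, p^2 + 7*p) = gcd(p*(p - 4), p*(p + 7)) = p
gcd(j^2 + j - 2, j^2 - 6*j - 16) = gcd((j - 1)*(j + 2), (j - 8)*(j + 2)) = j + 2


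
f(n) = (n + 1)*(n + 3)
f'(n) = 2*n + 4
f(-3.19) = 0.42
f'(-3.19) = -2.38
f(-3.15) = 0.32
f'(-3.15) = -2.30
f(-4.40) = 4.76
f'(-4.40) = -4.80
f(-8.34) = 39.20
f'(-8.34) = -12.68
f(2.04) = 15.32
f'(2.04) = 8.08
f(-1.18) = -0.33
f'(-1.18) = 1.64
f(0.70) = 6.29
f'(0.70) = 5.40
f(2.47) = 18.98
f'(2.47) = 8.94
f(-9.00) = 48.00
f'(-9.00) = -14.00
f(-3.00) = 0.00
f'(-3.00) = -2.00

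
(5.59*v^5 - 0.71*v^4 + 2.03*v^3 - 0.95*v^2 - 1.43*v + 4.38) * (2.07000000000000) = 11.5713*v^5 - 1.4697*v^4 + 4.2021*v^3 - 1.9665*v^2 - 2.9601*v + 9.0666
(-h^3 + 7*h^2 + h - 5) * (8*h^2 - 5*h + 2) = -8*h^5 + 61*h^4 - 29*h^3 - 31*h^2 + 27*h - 10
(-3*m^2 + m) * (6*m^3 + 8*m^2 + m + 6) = -18*m^5 - 18*m^4 + 5*m^3 - 17*m^2 + 6*m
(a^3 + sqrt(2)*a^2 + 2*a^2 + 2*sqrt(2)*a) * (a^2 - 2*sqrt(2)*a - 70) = a^5 - sqrt(2)*a^4 + 2*a^4 - 74*a^3 - 2*sqrt(2)*a^3 - 148*a^2 - 70*sqrt(2)*a^2 - 140*sqrt(2)*a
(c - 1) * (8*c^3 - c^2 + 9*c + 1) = 8*c^4 - 9*c^3 + 10*c^2 - 8*c - 1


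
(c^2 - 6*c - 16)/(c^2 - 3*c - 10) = (c - 8)/(c - 5)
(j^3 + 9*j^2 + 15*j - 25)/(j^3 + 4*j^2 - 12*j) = (j^3 + 9*j^2 + 15*j - 25)/(j*(j^2 + 4*j - 12))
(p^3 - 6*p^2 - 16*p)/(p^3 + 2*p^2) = (p - 8)/p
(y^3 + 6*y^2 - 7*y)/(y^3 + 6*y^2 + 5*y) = (y^2 + 6*y - 7)/(y^2 + 6*y + 5)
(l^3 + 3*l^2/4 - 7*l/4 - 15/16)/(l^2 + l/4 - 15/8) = l + 1/2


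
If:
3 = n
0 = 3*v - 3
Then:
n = 3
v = 1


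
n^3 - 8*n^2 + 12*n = n*(n - 6)*(n - 2)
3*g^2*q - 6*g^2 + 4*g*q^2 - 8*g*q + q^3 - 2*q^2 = (g + q)*(3*g + q)*(q - 2)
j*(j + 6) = j^2 + 6*j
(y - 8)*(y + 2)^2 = y^3 - 4*y^2 - 28*y - 32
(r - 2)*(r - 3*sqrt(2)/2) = r^2 - 3*sqrt(2)*r/2 - 2*r + 3*sqrt(2)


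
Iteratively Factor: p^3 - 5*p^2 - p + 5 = (p - 5)*(p^2 - 1) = (p - 5)*(p - 1)*(p + 1)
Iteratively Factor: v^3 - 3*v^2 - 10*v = (v - 5)*(v^2 + 2*v) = v*(v - 5)*(v + 2)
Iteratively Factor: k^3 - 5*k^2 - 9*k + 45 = (k - 5)*(k^2 - 9) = (k - 5)*(k - 3)*(k + 3)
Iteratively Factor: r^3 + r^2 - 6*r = (r - 2)*(r^2 + 3*r) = (r - 2)*(r + 3)*(r)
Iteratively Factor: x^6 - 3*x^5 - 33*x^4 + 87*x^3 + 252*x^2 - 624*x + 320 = (x - 1)*(x^5 - 2*x^4 - 35*x^3 + 52*x^2 + 304*x - 320) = (x - 5)*(x - 1)*(x^4 + 3*x^3 - 20*x^2 - 48*x + 64) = (x - 5)*(x - 1)*(x + 4)*(x^3 - x^2 - 16*x + 16) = (x - 5)*(x - 1)*(x + 4)^2*(x^2 - 5*x + 4) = (x - 5)*(x - 1)^2*(x + 4)^2*(x - 4)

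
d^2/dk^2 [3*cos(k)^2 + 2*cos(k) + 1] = -2*cos(k) - 6*cos(2*k)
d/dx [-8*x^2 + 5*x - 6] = 5 - 16*x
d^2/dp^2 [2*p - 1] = 0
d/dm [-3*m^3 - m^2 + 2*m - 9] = -9*m^2 - 2*m + 2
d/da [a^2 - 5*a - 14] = 2*a - 5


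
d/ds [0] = 0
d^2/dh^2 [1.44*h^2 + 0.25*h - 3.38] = 2.88000000000000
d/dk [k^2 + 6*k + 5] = 2*k + 6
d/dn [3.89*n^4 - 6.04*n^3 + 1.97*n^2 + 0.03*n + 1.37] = 15.56*n^3 - 18.12*n^2 + 3.94*n + 0.03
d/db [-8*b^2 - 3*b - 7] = -16*b - 3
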